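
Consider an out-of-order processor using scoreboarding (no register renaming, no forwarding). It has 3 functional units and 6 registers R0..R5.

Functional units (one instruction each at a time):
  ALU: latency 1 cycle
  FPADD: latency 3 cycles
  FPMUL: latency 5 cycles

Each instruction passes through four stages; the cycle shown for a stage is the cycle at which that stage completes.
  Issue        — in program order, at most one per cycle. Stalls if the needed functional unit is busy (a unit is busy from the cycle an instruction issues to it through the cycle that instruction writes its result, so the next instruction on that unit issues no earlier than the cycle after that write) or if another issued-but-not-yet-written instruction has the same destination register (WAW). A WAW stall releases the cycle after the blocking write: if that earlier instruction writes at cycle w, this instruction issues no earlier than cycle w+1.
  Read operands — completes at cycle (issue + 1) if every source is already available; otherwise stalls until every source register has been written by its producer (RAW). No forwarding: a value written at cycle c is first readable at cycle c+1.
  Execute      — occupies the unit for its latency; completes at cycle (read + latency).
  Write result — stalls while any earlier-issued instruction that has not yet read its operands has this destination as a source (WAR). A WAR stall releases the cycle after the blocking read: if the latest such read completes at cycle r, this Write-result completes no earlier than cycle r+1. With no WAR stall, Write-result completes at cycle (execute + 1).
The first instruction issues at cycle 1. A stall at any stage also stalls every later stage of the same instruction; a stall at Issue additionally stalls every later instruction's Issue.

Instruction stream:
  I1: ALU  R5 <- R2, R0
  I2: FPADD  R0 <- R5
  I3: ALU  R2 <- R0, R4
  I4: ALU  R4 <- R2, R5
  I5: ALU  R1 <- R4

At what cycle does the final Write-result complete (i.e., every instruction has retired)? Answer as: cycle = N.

I1 -> (1, 2, 3, 4)
I2 -> (2, 5, 8, 9)  // RAW R5: wait I1 write@4
I3 -> (5, 10, 11, 12)  // struct: ALU busy until I1 writes@4, RAW R0: wait I2 write@9
I4 -> (13, 14, 15, 16)  // struct: ALU busy until I3 writes@12
I5 -> (17, 18, 19, 20)  // struct: ALU busy until I4 writes@16

cycle = 20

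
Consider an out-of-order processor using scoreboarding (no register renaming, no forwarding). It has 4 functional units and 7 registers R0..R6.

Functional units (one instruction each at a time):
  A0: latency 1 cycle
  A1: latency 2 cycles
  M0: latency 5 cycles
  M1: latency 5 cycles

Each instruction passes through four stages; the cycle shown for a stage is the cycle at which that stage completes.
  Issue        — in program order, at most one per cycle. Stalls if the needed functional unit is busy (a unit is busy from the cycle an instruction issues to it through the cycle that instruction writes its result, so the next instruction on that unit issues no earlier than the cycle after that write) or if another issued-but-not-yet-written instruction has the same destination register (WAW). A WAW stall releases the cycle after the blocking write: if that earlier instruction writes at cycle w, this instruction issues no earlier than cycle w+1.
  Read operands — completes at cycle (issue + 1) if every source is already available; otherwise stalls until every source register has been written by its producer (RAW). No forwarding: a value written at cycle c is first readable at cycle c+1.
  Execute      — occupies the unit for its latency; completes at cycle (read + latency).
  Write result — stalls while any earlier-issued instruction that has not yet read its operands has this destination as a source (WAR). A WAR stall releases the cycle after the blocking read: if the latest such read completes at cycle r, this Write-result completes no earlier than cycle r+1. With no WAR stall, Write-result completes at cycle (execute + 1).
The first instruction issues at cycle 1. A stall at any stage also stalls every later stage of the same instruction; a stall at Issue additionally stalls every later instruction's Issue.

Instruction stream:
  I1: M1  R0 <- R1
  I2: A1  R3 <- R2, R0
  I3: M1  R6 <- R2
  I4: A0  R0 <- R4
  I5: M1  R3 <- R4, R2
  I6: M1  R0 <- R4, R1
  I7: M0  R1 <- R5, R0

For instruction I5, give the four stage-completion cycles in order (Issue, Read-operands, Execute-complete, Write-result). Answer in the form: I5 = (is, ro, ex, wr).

I1  is:1  ro:2  ex:7  wr:8
I2  is:2  ro:9  ex:11  wr:12  — RAW R0: wait I1 write@8
I3  is:9  ro:10  ex:15  wr:16  — struct: M1 busy until I1 writes@8
I4  is:10  ro:11  ex:12  wr:13
I5  is:17  ro:18  ex:23  wr:24  — struct: M1 busy until I3 writes@16
I6  is:25  ro:26  ex:31  wr:32  — struct: M1 busy until I5 writes@24
I7  is:26  ro:33  ex:38  wr:39  — RAW R0: wait I6 write@32

I5 = (17, 18, 23, 24)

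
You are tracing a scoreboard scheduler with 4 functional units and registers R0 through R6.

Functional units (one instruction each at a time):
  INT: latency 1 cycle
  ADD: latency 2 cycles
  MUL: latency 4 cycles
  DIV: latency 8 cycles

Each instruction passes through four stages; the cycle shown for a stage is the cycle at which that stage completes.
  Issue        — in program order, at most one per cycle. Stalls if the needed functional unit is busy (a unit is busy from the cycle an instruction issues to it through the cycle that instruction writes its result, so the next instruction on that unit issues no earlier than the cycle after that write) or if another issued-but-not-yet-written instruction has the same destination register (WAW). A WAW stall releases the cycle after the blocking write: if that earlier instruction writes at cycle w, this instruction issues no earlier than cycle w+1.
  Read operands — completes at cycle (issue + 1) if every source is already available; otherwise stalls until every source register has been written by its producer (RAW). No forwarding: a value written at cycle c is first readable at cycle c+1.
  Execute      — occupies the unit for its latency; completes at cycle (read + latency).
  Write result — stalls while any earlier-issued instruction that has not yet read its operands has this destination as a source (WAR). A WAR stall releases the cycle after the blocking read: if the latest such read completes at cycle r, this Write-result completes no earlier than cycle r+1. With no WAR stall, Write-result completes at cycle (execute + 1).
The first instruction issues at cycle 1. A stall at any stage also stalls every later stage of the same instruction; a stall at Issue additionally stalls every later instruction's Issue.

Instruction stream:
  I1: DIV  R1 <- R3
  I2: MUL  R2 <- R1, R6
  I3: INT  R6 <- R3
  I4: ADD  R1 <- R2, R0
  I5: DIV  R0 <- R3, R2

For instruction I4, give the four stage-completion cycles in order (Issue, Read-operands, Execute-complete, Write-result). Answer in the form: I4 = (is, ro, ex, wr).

I1  is:1  ro:2  ex:10  wr:11
I2  is:2  ro:12  ex:16  wr:17  — RAW R1: wait I1 write@11
I3  is:3  ro:4  ex:5  wr:13  — WAR R6: wait I2 read@12
I4  is:12  ro:18  ex:20  wr:21  — WAW R1: wait I1 write@11, RAW R2: wait I2 write@17
I5  is:13  ro:18  ex:26  wr:27  — RAW R2: wait I2 write@17

I4 = (12, 18, 20, 21)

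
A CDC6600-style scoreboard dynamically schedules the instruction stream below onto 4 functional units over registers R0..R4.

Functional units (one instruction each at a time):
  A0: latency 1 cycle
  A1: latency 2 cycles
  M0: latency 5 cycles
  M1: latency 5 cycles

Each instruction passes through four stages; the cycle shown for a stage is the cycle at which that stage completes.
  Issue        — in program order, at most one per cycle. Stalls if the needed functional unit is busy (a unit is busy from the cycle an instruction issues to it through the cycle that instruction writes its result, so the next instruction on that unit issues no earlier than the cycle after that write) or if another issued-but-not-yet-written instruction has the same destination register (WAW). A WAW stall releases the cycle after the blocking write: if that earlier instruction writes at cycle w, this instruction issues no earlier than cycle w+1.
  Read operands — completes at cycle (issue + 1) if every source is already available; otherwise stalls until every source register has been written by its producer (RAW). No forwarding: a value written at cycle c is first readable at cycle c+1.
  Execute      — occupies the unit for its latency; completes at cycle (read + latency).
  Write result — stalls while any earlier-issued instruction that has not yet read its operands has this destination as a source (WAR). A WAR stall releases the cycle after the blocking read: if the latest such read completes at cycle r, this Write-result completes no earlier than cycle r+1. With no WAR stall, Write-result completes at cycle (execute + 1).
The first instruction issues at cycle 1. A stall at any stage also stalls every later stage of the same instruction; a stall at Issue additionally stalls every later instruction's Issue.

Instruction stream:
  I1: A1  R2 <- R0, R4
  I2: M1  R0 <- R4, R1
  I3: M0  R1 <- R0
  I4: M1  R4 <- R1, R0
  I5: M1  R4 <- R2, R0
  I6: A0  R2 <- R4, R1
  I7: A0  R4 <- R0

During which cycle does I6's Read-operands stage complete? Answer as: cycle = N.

cycle = 32

I1: IS=1 RO=2 EX=4 WR=5
I2: IS=2 RO=3 EX=8 WR=9
I3: IS=3 RO=10 EX=15 WR=16  [RAW R0: wait I2 write@9]
I4: IS=10 RO=17 EX=22 WR=23  [struct: M1 busy until I2 writes@9; RAW R1: wait I3 write@16]
I5: IS=24 RO=25 EX=30 WR=31  [struct: M1 busy until I4 writes@23]
I6: IS=25 RO=32 EX=33 WR=34  [RAW R4: wait I5 write@31]
I7: IS=35 RO=36 EX=37 WR=38  [struct: A0 busy until I6 writes@34]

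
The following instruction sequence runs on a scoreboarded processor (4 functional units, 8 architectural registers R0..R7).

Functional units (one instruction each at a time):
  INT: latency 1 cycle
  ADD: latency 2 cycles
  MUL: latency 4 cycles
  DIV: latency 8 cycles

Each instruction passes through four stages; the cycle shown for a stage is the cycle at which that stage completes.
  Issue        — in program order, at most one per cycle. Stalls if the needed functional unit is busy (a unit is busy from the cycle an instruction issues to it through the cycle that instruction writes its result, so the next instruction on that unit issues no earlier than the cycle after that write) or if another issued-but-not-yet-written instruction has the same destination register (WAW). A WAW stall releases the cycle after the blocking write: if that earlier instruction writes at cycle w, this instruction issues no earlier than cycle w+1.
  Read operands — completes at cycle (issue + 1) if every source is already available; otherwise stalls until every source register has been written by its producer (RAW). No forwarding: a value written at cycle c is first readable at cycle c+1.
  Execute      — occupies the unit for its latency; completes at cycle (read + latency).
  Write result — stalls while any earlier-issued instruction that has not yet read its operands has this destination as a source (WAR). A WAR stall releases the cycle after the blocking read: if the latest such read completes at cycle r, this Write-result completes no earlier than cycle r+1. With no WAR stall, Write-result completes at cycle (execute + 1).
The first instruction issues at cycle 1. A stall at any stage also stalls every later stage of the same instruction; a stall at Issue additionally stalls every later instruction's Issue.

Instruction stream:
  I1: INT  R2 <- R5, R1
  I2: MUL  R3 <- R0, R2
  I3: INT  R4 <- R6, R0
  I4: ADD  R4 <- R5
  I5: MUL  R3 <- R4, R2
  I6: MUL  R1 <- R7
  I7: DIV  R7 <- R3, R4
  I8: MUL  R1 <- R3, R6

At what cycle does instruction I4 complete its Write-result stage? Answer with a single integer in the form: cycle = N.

t=1  I1 issues→INT
t=2  I1 reads, I2 issues→MUL
t=3  I1 exec-done
t=4  I1 writes R2
t=5  I2 reads, I3 issues→INT
t=6  I3 reads
t=7  I3 exec-done
t=8  I3 writes R4
t=9  I2 exec-done, I4 issues→ADD
t=10  I2 writes R3, I4 reads
t=11  I5 issues→MUL
t=12  I4 exec-done
t=13  I4 writes R4
t=14  I5 reads
t=18  I5 exec-done
t=19  I5 writes R3
t=20  I6 issues→MUL
t=21  I6 reads, I7 issues→DIV
t=22  I7 reads
t=25  I6 exec-done
t=26  I6 writes R1
t=27  I8 issues→MUL
t=28  I8 reads
t=30  I7 exec-done
t=31  I7 writes R7
t=32  I8 exec-done
t=33  I8 writes R1

cycle = 13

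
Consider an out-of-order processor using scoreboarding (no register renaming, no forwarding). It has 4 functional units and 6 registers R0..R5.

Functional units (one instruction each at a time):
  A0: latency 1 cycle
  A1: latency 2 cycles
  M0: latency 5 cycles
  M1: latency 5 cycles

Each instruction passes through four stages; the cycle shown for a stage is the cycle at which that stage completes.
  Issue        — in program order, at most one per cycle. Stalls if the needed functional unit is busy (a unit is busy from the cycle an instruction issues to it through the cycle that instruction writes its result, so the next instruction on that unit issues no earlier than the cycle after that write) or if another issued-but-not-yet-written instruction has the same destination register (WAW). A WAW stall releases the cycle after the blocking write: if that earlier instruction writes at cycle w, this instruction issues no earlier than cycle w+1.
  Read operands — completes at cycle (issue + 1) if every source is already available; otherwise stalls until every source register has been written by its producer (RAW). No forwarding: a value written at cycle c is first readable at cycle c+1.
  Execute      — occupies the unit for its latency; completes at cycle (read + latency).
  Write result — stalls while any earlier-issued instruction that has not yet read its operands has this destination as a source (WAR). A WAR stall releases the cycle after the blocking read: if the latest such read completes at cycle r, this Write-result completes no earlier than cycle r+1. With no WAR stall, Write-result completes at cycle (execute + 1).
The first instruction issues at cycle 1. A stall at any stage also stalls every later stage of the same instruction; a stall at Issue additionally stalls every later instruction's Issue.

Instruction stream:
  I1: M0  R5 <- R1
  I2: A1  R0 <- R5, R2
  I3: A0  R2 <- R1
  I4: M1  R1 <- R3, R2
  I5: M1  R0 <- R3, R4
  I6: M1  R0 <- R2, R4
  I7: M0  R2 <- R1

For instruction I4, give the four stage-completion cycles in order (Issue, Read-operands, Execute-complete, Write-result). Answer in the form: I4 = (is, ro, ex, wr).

c1: issue I1 (M0)
c2: I1 read-ops · issue I2 (A1)
c3: issue I3 (A0)
c4: I3 read-ops · issue I4 (M1)
c5: I3 finished on A0
c7: I1 finished on M0
c8: I1→R5
c9: I2 read-ops
c10: I3→R2
c11: I2 finished on A1 · I4 read-ops
c12: I2→R0
c16: I4 finished on M1
c17: I4→R1
c18: issue I5 (M1)
c19: I5 read-ops
c24: I5 finished on M1
c25: I5→R0
c26: issue I6 (M1)
c27: I6 read-ops · issue I7 (M0)
c28: I7 read-ops
c32: I6 finished on M1
c33: I6→R0 · I7 finished on M0
c34: I7→R2

I4 = (4, 11, 16, 17)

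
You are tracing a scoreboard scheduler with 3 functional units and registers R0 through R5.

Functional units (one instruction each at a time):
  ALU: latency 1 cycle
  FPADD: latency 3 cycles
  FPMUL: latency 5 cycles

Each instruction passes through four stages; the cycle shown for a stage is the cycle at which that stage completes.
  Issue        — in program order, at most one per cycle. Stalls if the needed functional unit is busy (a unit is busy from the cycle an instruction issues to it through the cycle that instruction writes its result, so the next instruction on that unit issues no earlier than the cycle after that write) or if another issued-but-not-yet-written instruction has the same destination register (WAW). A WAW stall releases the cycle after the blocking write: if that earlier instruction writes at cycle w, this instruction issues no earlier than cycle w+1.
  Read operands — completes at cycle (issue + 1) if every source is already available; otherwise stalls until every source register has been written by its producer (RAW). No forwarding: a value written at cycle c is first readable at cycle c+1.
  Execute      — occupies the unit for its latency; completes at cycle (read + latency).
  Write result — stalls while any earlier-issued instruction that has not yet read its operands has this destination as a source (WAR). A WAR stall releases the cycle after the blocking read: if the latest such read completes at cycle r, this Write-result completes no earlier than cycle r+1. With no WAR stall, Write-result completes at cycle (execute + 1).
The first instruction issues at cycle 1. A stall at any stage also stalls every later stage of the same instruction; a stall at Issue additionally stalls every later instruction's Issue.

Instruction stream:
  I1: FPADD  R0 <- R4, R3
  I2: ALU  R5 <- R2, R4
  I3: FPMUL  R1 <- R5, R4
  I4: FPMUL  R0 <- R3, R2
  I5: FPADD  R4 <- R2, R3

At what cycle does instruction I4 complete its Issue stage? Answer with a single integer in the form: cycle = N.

cycle = 13

[I1] 1/2/5/6
[I2] 2/3/4/5
[I3] 3/6/11/12  (RAW R5: wait I2 write@5)
[I4] 13/14/19/20  (struct: FPMUL busy until I3 writes@12)
[I5] 14/15/18/19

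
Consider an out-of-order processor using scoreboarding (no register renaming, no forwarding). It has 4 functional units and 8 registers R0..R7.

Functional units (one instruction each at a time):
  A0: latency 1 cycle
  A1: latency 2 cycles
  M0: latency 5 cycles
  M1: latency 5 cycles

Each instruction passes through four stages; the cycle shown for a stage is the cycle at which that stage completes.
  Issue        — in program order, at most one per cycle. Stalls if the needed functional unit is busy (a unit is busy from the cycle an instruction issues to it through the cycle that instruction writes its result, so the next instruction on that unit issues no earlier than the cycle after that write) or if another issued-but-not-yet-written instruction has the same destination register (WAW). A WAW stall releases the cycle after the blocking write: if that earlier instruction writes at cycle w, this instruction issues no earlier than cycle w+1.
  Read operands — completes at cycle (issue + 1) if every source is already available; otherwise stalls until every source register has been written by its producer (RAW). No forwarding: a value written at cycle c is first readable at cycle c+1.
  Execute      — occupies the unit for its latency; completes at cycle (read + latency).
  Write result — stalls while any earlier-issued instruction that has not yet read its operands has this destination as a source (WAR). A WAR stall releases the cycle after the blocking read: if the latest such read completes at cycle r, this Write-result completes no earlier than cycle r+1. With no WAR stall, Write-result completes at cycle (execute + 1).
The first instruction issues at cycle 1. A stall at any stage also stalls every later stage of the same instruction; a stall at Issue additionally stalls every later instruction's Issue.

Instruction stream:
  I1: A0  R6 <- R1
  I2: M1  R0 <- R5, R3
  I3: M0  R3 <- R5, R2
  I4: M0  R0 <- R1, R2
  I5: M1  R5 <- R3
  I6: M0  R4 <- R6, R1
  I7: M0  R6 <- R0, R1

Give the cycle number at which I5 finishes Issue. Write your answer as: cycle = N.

[1] I1 issues→A0
[2] I1 reads, I2 issues→M1
[3] I1 exec-done, I2 reads, I3 issues→M0
[4] I1 writes R6, I3 reads
[8] I2 exec-done
[9] I2 writes R0, I3 exec-done
[10] I3 writes R3
[11] I4 issues→M0
[12] I4 reads, I5 issues→M1
[13] I5 reads
[17] I4 exec-done
[18] I4 writes R0, I5 exec-done
[19] I5 writes R5, I6 issues→M0
[20] I6 reads
[25] I6 exec-done
[26] I6 writes R4
[27] I7 issues→M0
[28] I7 reads
[33] I7 exec-done
[34] I7 writes R6

cycle = 12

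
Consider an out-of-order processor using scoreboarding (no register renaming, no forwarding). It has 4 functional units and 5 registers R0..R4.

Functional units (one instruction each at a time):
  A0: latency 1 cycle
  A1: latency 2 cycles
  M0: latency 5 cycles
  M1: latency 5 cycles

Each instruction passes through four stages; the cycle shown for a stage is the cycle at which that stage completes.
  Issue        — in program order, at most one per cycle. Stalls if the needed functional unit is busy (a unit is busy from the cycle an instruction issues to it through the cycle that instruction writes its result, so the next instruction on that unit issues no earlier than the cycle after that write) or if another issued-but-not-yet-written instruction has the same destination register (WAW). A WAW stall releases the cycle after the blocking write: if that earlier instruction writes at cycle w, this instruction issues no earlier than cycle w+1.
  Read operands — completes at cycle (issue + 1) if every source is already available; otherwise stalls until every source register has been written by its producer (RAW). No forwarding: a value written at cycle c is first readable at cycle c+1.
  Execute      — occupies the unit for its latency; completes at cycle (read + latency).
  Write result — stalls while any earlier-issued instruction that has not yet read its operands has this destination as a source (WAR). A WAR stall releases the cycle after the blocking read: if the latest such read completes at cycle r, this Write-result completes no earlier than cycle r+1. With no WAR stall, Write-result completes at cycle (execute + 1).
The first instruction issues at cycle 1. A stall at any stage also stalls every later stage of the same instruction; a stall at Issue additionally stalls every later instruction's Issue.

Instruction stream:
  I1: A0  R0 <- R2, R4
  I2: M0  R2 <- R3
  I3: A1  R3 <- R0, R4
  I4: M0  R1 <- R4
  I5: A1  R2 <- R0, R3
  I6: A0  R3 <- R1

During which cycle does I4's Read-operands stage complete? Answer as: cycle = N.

cycle = 11

[I1] 1/2/3/4
[I2] 2/3/8/9
[I3] 3/5/7/8  (RAW R0: wait I1 write@4)
[I4] 10/11/16/17  (struct: M0 busy until I2 writes@9)
[I5] 11/12/14/15
[I6] 12/18/19/20  (RAW R1: wait I4 write@17)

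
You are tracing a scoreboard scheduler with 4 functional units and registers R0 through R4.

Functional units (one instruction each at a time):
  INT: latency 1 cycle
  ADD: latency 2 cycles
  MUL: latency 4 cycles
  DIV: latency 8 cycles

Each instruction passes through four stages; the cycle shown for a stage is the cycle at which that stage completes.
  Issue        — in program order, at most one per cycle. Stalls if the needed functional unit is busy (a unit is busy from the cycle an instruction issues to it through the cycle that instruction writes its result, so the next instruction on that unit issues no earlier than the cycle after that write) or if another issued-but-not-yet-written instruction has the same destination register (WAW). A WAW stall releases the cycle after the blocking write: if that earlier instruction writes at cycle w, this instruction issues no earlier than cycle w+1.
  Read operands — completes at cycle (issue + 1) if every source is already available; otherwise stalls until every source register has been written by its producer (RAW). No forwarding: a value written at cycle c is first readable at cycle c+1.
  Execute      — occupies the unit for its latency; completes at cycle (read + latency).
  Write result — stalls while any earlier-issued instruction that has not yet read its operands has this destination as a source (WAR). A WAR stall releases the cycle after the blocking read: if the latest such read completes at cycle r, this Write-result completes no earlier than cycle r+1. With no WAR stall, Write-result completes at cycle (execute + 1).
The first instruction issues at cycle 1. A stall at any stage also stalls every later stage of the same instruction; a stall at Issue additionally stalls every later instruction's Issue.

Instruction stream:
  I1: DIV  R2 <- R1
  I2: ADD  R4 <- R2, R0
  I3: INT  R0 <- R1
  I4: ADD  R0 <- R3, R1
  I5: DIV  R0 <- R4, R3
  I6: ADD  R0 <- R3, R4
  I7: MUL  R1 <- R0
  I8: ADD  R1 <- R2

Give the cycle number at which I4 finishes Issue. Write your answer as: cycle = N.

c1: issue I1 (DIV)
c2: I1 read-ops, issue I2 (ADD)
c3: issue I3 (INT)
c4: I3 read-ops
c5: I3 finished on INT
c10: I1 finished on DIV
c11: I1→R2
c12: I2 read-ops
c13: I3→R0
c14: I2 finished on ADD
c15: I2→R4
c16: issue I4 (ADD)
c17: I4 read-ops
c19: I4 finished on ADD
c20: I4→R0
c21: issue I5 (DIV)
c22: I5 read-ops
c30: I5 finished on DIV
c31: I5→R0
c32: issue I6 (ADD)
c33: I6 read-ops, issue I7 (MUL)
c35: I6 finished on ADD
c36: I6→R0
c37: I7 read-ops
c41: I7 finished on MUL
c42: I7→R1
c43: issue I8 (ADD)
c44: I8 read-ops
c46: I8 finished on ADD
c47: I8→R1

cycle = 16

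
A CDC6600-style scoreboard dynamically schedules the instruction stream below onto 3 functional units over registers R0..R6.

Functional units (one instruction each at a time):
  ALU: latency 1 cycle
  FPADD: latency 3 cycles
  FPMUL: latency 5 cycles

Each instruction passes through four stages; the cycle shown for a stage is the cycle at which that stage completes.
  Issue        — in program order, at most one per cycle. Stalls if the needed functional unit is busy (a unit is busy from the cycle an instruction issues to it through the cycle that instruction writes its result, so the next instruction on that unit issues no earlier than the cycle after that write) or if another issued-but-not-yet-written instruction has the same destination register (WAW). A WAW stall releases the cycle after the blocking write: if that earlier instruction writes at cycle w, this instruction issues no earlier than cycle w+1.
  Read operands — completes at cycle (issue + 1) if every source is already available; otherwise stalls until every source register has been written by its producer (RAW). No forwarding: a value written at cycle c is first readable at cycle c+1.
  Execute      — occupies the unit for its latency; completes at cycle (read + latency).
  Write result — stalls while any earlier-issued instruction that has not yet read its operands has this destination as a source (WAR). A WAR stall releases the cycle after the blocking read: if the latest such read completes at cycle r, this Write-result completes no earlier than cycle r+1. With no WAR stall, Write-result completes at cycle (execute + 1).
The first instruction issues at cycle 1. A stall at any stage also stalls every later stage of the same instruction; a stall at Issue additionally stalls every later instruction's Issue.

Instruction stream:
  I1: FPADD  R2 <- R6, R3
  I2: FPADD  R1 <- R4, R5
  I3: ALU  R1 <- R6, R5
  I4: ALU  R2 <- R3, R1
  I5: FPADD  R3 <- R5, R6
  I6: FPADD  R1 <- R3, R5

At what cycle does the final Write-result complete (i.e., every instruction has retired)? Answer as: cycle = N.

1) issue 1, read 2, done 5, write 6
2) issue 7, read 8, done 11, write 12  <struct: FPADD busy until I1 writes@6>
3) issue 13, read 14, done 15, write 16  <WAW R1: wait I2 write@12>
4) issue 17, read 18, done 19, write 20  <struct: ALU busy until I3 writes@16>
5) issue 18, read 19, done 22, write 23
6) issue 24, read 25, done 28, write 29  <struct: FPADD busy until I5 writes@23>

cycle = 29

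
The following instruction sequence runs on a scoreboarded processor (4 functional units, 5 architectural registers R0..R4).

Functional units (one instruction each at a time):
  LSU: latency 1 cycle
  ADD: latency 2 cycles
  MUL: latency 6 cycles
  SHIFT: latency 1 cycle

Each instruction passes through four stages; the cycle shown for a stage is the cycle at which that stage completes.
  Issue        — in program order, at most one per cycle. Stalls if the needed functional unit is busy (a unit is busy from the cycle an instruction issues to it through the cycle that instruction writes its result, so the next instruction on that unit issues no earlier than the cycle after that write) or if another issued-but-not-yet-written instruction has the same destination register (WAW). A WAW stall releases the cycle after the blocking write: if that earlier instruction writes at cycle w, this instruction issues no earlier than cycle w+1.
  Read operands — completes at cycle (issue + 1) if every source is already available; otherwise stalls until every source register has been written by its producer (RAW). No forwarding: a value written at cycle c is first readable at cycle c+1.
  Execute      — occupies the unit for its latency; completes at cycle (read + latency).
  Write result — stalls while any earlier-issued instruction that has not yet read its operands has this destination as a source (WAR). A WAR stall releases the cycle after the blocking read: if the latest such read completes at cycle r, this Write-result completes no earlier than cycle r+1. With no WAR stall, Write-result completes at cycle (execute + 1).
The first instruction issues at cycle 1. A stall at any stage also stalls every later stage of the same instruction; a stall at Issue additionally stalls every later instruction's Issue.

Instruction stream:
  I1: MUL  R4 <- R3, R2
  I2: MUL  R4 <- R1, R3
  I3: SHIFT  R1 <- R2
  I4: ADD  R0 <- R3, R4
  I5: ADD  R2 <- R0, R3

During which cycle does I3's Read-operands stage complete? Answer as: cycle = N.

cycle 1: issue I1 (MUL)
cycle 2: I1 read-ops
cycle 8: I1 finished on MUL
cycle 9: I1→R4
cycle 10: issue I2 (MUL)
cycle 11: I2 read-ops, issue I3 (SHIFT)
cycle 12: I3 read-ops, issue I4 (ADD)
cycle 13: I3 finished on SHIFT
cycle 14: I3→R1
cycle 17: I2 finished on MUL
cycle 18: I2→R4
cycle 19: I4 read-ops
cycle 21: I4 finished on ADD
cycle 22: I4→R0
cycle 23: issue I5 (ADD)
cycle 24: I5 read-ops
cycle 26: I5 finished on ADD
cycle 27: I5→R2

cycle = 12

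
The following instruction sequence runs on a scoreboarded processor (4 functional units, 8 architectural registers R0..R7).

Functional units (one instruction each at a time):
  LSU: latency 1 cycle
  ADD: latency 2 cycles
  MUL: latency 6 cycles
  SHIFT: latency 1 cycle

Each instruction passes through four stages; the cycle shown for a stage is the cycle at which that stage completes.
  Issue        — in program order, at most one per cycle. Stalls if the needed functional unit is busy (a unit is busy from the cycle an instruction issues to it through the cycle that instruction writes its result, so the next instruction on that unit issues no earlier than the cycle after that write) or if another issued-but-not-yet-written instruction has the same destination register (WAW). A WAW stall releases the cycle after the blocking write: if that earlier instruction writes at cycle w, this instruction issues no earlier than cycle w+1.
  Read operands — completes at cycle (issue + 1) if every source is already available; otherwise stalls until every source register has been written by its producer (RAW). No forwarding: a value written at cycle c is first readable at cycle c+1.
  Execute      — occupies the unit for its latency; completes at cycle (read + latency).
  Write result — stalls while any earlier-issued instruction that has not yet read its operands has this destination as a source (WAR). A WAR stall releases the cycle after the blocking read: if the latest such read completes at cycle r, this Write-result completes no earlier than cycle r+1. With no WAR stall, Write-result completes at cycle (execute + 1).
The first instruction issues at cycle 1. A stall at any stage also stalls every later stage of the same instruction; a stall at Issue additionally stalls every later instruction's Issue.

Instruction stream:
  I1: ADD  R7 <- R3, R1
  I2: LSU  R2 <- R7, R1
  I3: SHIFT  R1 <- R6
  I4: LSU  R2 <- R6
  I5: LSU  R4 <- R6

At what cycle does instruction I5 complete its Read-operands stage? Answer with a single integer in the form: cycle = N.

I1: IS=1 RO=2 EX=4 WR=5
I2: IS=2 RO=6 EX=7 WR=8  [RAW R7: wait I1 write@5]
I3: IS=3 RO=4 EX=5 WR=7  [WAR R1: wait I2 read@6]
I4: IS=9 RO=10 EX=11 WR=12  [struct: LSU busy until I2 writes@8]
I5: IS=13 RO=14 EX=15 WR=16  [struct: LSU busy until I4 writes@12]

cycle = 14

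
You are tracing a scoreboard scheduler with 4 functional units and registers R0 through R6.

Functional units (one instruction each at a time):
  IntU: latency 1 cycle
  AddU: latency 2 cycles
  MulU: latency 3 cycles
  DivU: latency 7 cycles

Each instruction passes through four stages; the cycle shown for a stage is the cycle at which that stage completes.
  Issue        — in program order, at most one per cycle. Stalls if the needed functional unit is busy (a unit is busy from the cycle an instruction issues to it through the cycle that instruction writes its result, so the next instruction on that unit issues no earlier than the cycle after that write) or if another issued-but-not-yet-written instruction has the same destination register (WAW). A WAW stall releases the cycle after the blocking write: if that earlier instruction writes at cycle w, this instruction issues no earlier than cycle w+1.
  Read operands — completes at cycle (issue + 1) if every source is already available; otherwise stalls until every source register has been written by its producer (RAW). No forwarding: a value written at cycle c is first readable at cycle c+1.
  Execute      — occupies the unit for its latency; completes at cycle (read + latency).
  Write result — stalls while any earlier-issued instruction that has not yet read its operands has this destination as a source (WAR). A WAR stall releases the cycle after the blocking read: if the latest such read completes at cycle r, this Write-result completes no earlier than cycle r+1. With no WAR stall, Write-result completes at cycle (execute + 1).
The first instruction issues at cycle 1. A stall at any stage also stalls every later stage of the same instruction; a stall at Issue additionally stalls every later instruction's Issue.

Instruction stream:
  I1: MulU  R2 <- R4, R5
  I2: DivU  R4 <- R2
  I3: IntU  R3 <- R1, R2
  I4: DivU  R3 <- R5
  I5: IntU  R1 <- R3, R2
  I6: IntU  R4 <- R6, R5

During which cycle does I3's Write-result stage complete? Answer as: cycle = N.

cycle = 9

1) issue 1, read 2, done 5, write 6
2) issue 2, read 7, done 14, write 15  <RAW R2: wait I1 write@6>
3) issue 3, read 7, done 8, write 9  <RAW R2: wait I1 write@6>
4) issue 16, read 17, done 24, write 25  <struct: DivU busy until I2 writes@15>
5) issue 17, read 26, done 27, write 28  <RAW R3: wait I4 write@25>
6) issue 29, read 30, done 31, write 32  <struct: IntU busy until I5 writes@28>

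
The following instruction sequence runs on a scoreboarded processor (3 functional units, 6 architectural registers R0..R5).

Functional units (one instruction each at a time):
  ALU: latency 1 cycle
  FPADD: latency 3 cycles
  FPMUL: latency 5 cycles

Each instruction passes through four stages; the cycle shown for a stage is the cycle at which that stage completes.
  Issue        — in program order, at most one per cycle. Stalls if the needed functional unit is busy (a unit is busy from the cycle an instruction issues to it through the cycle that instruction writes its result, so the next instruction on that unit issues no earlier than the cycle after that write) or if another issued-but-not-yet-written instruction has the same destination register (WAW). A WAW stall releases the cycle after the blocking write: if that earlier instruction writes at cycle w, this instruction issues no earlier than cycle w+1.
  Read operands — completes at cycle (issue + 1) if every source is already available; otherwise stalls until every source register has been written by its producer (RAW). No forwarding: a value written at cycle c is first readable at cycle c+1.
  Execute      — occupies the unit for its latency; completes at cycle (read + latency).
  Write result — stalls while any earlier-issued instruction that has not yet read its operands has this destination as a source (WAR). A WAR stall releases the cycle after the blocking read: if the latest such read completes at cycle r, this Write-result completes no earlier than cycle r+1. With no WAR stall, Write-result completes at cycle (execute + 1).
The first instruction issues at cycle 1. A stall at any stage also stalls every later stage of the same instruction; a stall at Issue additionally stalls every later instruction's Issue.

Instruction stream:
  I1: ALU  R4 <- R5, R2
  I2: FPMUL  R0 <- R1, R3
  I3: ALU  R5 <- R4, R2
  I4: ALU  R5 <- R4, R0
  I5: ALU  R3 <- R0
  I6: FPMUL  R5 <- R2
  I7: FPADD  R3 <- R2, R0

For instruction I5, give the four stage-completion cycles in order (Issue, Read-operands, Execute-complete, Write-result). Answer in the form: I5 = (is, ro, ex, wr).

I5 = (13, 14, 15, 16)

1) issue 1, read 2, done 3, write 4
2) issue 2, read 3, done 8, write 9
3) issue 5, read 6, done 7, write 8  <struct: ALU busy until I1 writes@4>
4) issue 9, read 10, done 11, write 12  <struct: ALU busy until I3 writes@8>
5) issue 13, read 14, done 15, write 16  <struct: ALU busy until I4 writes@12>
6) issue 14, read 15, done 20, write 21
7) issue 17, read 18, done 21, write 22  <WAW R3: wait I5 write@16>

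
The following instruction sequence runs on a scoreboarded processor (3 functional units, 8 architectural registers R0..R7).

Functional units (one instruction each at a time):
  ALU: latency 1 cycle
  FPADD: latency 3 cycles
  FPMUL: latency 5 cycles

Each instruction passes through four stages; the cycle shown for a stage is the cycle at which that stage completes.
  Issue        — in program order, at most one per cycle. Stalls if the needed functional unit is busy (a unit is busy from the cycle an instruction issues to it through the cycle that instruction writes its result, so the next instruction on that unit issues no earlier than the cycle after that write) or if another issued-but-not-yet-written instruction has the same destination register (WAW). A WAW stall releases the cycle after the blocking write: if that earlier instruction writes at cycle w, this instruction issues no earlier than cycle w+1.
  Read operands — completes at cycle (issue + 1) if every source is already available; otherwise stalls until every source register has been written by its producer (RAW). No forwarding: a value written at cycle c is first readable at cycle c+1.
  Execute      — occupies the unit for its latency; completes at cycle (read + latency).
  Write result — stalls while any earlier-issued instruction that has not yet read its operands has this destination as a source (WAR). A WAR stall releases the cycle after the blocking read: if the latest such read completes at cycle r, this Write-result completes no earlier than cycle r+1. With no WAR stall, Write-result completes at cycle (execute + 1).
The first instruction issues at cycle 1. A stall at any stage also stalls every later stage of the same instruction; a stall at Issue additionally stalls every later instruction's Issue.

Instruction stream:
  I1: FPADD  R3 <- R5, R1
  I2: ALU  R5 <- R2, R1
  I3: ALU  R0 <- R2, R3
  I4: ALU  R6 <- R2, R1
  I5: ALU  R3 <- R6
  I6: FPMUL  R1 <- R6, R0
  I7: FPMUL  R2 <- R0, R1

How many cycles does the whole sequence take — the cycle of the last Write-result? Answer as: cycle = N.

cycle = 30

cycle 1: I1 dispatched to FPADD
cycle 2: I1 operands ready | I2 dispatched to ALU
cycle 3: I2 operands ready
cycle 4: I2 complete
cycle 5: I1 complete | R5←I2
cycle 6: R3←I1 | I3 dispatched to ALU
cycle 7: I3 operands ready
cycle 8: I3 complete
cycle 9: R0←I3
cycle 10: I4 dispatched to ALU
cycle 11: I4 operands ready
cycle 12: I4 complete
cycle 13: R6←I4
cycle 14: I5 dispatched to ALU
cycle 15: I5 operands ready | I6 dispatched to FPMUL
cycle 16: I5 complete | I6 operands ready
cycle 17: R3←I5
cycle 21: I6 complete
cycle 22: R1←I6
cycle 23: I7 dispatched to FPMUL
cycle 24: I7 operands ready
cycle 29: I7 complete
cycle 30: R2←I7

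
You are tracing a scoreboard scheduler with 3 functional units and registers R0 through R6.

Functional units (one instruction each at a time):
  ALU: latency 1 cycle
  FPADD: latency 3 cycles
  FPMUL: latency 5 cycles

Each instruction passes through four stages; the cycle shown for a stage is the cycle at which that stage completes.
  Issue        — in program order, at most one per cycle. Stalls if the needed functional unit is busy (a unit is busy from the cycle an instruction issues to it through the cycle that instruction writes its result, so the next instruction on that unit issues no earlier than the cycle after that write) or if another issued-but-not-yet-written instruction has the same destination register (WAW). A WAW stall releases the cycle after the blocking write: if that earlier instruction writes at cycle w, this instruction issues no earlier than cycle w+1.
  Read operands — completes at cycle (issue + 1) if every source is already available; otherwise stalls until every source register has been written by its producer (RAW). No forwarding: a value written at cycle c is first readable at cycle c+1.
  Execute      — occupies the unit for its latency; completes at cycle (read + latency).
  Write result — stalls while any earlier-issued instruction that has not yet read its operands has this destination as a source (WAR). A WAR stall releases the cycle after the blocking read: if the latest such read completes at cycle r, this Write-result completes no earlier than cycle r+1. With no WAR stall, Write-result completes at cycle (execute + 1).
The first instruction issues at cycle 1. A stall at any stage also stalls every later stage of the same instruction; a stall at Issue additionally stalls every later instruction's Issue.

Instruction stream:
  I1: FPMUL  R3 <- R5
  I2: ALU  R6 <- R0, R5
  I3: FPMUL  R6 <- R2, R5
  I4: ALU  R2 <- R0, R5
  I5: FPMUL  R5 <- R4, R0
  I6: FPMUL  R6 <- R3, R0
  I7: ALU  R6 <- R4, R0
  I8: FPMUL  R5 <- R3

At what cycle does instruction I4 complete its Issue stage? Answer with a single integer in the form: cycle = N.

cycle = 10

cycle 1: I1 dispatched to FPMUL
cycle 2: I1 operands ready | I2 dispatched to ALU
cycle 3: I2 operands ready
cycle 4: I2 complete
cycle 5: R6←I2
cycle 7: I1 complete
cycle 8: R3←I1
cycle 9: I3 dispatched to FPMUL
cycle 10: I3 operands ready | I4 dispatched to ALU
cycle 11: I4 operands ready
cycle 12: I4 complete
cycle 13: R2←I4
cycle 15: I3 complete
cycle 16: R6←I3
cycle 17: I5 dispatched to FPMUL
cycle 18: I5 operands ready
cycle 23: I5 complete
cycle 24: R5←I5
cycle 25: I6 dispatched to FPMUL
cycle 26: I6 operands ready
cycle 31: I6 complete
cycle 32: R6←I6
cycle 33: I7 dispatched to ALU
cycle 34: I7 operands ready | I8 dispatched to FPMUL
cycle 35: I7 complete | I8 operands ready
cycle 36: R6←I7
cycle 40: I8 complete
cycle 41: R5←I8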